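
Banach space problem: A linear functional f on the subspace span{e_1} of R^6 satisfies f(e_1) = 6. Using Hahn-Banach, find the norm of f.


The norm of f is given by ||f|| = sup_{||x||=1} |f(x)|.
On span{e_1}, ||e_1|| = 1, so ||f|| = |f(e_1)| / ||e_1||
= |6| / 1 = 6.0000

6.0000


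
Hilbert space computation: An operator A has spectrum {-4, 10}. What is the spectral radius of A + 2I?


Spectrum of A + 2I = {-2, 12}
Spectral radius = max |lambda| over the shifted spectrum
= max(2, 12) = 12

12


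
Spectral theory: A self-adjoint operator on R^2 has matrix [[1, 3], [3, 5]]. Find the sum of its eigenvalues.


For a self-adjoint (symmetric) matrix, the eigenvalues are real.
The sum of eigenvalues equals the trace of the matrix.
trace = 1 + 5 = 6

6


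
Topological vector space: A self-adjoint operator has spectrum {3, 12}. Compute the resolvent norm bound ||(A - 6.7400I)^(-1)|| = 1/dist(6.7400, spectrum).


dist(6.7400, {3, 12}) = min(|6.7400 - 3|, |6.7400 - 12|)
= min(3.7400, 5.2600) = 3.7400
Resolvent bound = 1/3.7400 = 0.2674

0.2674


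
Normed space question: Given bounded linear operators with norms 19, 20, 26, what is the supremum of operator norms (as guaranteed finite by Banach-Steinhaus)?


By the Uniform Boundedness Principle, the supremum of norms is finite.
sup_k ||T_k|| = max(19, 20, 26) = 26

26


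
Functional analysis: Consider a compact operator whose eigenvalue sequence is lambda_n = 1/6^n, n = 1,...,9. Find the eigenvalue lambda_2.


The eigenvalue formula gives lambda_2 = 1/6^2
= 1/36
= 0.0278

0.0278


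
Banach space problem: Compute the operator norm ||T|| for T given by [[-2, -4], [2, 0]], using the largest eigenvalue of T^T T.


A^T A = [[8, 8], [8, 16]]
trace(A^T A) = 24, det(A^T A) = 64
discriminant = 24^2 - 4*64 = 320
Largest eigenvalue of A^T A = (trace + sqrt(disc))/2 = 20.9443
||T|| = sqrt(20.9443) = 4.5765

4.5765


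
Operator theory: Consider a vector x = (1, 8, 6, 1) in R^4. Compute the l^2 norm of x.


The l^2 norm = (sum |x_i|^2)^(1/2)
Sum of 2th powers = 1 + 64 + 36 + 1 = 102
||x||_2 = (102)^(1/2) = 10.0995

10.0995


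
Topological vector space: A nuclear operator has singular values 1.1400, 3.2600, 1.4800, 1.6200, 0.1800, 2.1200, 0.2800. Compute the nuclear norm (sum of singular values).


The nuclear norm is the sum of all singular values.
||T||_1 = 1.1400 + 3.2600 + 1.4800 + 1.6200 + 0.1800 + 2.1200 + 0.2800
= 10.0800

10.0800


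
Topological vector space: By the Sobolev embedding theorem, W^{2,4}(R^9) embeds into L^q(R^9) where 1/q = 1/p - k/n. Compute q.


Using the Sobolev embedding formula: 1/q = 1/p - k/n
1/q = 1/4 - 2/9 = 1/36
q = 1/(1/36) = 36

36.0000


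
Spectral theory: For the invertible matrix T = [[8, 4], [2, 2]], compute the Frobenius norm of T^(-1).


det(T) = 8*2 - 4*2 = 8
T^(-1) = (1/8) * [[2, -4], [-2, 8]] = [[0.2500, -0.5000], [-0.2500, 1.0000]]
||T^(-1)||_F^2 = 0.2500^2 + (-0.5000)^2 + (-0.2500)^2 + 1.0000^2 = 1.3750
||T^(-1)||_F = sqrt(1.3750) = 1.1726

1.1726


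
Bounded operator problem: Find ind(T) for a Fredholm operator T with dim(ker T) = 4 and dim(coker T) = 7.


The Fredholm index is defined as ind(T) = dim(ker T) - dim(coker T)
= 4 - 7
= -3

-3


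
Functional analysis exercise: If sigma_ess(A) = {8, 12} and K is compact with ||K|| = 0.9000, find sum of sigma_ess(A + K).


By Weyl's theorem, the essential spectrum is invariant under compact perturbations.
sigma_ess(A + K) = sigma_ess(A) = {8, 12}
Sum = 8 + 12 = 20

20


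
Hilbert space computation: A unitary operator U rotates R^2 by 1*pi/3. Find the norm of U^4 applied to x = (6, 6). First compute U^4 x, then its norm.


U is a rotation by theta = 1*pi/3
U^4 = rotation by 4*theta = 4*pi/3
cos(4*pi/3) = -0.5000, sin(4*pi/3) = -0.8660
U^4 x = (-0.5000 * 6 - -0.8660 * 6, -0.8660 * 6 + -0.5000 * 6)
= (2.1962, -8.1962)
||U^4 x|| = sqrt(2.1962^2 + (-8.1962)^2) = sqrt(72.0000) = 8.4853

8.4853


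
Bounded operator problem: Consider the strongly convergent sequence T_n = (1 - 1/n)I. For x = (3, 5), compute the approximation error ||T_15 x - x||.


T_15 x - x = (1 - 1/15)x - x = -x/15
||x|| = sqrt(34) = 5.8310
||T_15 x - x|| = ||x||/15 = 5.8310/15 = 0.3887

0.3887


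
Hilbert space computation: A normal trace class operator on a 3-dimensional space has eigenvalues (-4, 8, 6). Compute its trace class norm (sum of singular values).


For a normal operator, singular values equal |eigenvalues|.
Trace norm = sum |lambda_i| = 4 + 8 + 6
= 18

18


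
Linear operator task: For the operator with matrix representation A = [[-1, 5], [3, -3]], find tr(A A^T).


trace(A * A^T) = sum of squares of all entries
= (-1)^2 + 5^2 + 3^2 + (-3)^2
= 1 + 25 + 9 + 9
= 44

44


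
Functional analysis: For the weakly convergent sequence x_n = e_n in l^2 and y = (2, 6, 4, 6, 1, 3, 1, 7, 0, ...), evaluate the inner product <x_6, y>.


x_6 = e_6 is the standard basis vector with 1 in position 6.
<x_6, y> = y_6 = 3
As n -> infinity, <x_n, y> -> 0, confirming weak convergence of (x_n) to 0.

3


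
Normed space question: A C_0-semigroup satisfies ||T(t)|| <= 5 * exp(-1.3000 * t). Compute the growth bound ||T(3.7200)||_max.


||T(3.7200)|| <= 5 * exp(-1.3000 * 3.7200)
= 5 * exp(-4.8360)
= 5 * 0.0079
= 0.0397

0.0397


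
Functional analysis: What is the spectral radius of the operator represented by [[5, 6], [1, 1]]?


For a 2x2 matrix, eigenvalues satisfy lambda^2 - (trace)*lambda + det = 0
trace = 5 + 1 = 6
det = 5*1 - 6*1 = -1
discriminant = 6^2 - 4*(-1) = 40
spectral radius = max |eigenvalue| = 6.1623

6.1623


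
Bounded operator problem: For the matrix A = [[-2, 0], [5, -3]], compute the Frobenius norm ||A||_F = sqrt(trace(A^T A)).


||A||_F^2 = sum a_ij^2
= (-2)^2 + 0^2 + 5^2 + (-3)^2
= 4 + 0 + 25 + 9 = 38
||A||_F = sqrt(38) = 6.1644

6.1644


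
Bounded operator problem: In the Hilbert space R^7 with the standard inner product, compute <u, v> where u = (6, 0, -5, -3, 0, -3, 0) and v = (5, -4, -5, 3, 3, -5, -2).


Computing the standard inner product <u, v> = sum u_i * v_i
= 6*5 + 0*-4 + -5*-5 + -3*3 + 0*3 + -3*-5 + 0*-2
= 30 + 0 + 25 + -9 + 0 + 15 + 0
= 61

61


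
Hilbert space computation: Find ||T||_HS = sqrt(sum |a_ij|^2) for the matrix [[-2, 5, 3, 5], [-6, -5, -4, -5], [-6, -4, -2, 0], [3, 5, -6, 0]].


The Hilbert-Schmidt norm is sqrt(sum of squares of all entries).
Sum of squares = (-2)^2 + 5^2 + 3^2 + 5^2 + (-6)^2 + (-5)^2 + (-4)^2 + (-5)^2 + (-6)^2 + (-4)^2 + (-2)^2 + 0^2 + 3^2 + 5^2 + (-6)^2 + 0^2
= 4 + 25 + 9 + 25 + 36 + 25 + 16 + 25 + 36 + 16 + 4 + 0 + 9 + 25 + 36 + 0 = 291
||T||_HS = sqrt(291) = 17.0587

17.0587


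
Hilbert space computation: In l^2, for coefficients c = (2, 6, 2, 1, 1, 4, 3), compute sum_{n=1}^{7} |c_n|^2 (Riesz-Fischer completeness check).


sum |c_n|^2 = 2^2 + 6^2 + 2^2 + 1^2 + 1^2 + 4^2 + 3^2
= 4 + 36 + 4 + 1 + 1 + 16 + 9
= 71

71


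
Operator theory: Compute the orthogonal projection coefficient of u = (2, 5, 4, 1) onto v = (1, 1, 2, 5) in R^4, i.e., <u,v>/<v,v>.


Computing <u,v> = 2*1 + 5*1 + 4*2 + 1*5 = 20
Computing <v,v> = 1^2 + 1^2 + 2^2 + 5^2 = 31
Projection coefficient = 20/31 = 0.6452

0.6452


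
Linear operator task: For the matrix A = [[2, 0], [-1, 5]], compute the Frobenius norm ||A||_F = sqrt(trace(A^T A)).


||A||_F^2 = sum a_ij^2
= 2^2 + 0^2 + (-1)^2 + 5^2
= 4 + 0 + 1 + 25 = 30
||A||_F = sqrt(30) = 5.4772

5.4772


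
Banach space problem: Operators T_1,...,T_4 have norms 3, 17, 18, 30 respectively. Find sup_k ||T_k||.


By the Uniform Boundedness Principle, the supremum of norms is finite.
sup_k ||T_k|| = max(3, 17, 18, 30) = 30

30


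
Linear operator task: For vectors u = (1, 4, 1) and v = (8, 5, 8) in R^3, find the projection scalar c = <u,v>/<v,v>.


Computing <u,v> = 1*8 + 4*5 + 1*8 = 36
Computing <v,v> = 8^2 + 5^2 + 8^2 = 153
Projection coefficient = 36/153 = 0.2353

0.2353


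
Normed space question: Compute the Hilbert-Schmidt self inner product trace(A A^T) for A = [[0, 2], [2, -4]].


trace(A * A^T) = sum of squares of all entries
= 0^2 + 2^2 + 2^2 + (-4)^2
= 0 + 4 + 4 + 16
= 24

24


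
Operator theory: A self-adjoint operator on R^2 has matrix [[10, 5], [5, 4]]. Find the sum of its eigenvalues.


For a self-adjoint (symmetric) matrix, the eigenvalues are real.
The sum of eigenvalues equals the trace of the matrix.
trace = 10 + 4 = 14

14


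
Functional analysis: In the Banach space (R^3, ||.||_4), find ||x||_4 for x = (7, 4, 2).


The l^4 norm = (sum |x_i|^4)^(1/4)
Sum of 4th powers = 2401 + 256 + 16 = 2673
||x||_4 = (2673)^(1/4) = 7.1903

7.1903


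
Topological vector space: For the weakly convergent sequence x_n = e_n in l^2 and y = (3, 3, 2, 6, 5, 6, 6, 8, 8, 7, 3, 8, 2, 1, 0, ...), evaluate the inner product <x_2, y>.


x_2 = e_2 is the standard basis vector with 1 in position 2.
<x_2, y> = y_2 = 3
As n -> infinity, <x_n, y> -> 0, confirming weak convergence of (x_n) to 0.

3


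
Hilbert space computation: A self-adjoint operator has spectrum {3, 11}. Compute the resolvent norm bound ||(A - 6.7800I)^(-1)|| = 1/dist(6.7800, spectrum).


dist(6.7800, {3, 11}) = min(|6.7800 - 3|, |6.7800 - 11|)
= min(3.7800, 4.2200) = 3.7800
Resolvent bound = 1/3.7800 = 0.2646

0.2646


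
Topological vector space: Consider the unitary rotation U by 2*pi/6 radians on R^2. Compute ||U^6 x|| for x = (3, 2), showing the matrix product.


U is a rotation by theta = 2*pi/6
U^6 = rotation by 6*theta = 12*pi/6 = 0*pi/6 (mod 2*pi)
cos(0*pi/6) = 1.0000, sin(0*pi/6) = 0.0000
U^6 x = (1.0000 * 3 - 0.0000 * 2, 0.0000 * 3 + 1.0000 * 2)
= (3.0000, 2.0000)
||U^6 x|| = sqrt(3.0000^2 + 2.0000^2) = sqrt(13.0000) = 3.6056

3.6056


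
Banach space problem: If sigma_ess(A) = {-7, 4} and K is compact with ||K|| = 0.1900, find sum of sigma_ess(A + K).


By Weyl's theorem, the essential spectrum is invariant under compact perturbations.
sigma_ess(A + K) = sigma_ess(A) = {-7, 4}
Sum = -7 + 4 = -3

-3


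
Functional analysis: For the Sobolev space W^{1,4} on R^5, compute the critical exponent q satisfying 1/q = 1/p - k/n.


Using the Sobolev embedding formula: 1/q = 1/p - k/n
1/q = 1/4 - 1/5 = 1/20
q = 1/(1/20) = 20

20.0000


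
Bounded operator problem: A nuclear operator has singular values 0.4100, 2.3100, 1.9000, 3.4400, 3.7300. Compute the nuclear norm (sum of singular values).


The nuclear norm is the sum of all singular values.
||T||_1 = 0.4100 + 2.3100 + 1.9000 + 3.4400 + 3.7300
= 11.7900

11.7900


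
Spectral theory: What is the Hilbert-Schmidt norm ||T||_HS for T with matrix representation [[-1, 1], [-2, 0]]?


The Hilbert-Schmidt norm is sqrt(sum of squares of all entries).
Sum of squares = (-1)^2 + 1^2 + (-2)^2 + 0^2
= 1 + 1 + 4 + 0 = 6
||T||_HS = sqrt(6) = 2.4495

2.4495


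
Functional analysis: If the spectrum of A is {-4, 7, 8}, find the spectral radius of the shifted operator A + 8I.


Spectrum of A + 8I = {4, 15, 16}
Spectral radius = max |lambda| over the shifted spectrum
= max(4, 15, 16) = 16

16


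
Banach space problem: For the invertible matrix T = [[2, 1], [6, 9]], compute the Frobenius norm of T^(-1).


det(T) = 2*9 - 1*6 = 12
T^(-1) = (1/12) * [[9, -1], [-6, 2]] = [[0.7500, -0.0833], [-0.5000, 0.1667]]
||T^(-1)||_F^2 = 0.7500^2 + (-0.0833)^2 + (-0.5000)^2 + 0.1667^2 = 0.8472
||T^(-1)||_F = sqrt(0.8472) = 0.9204

0.9204


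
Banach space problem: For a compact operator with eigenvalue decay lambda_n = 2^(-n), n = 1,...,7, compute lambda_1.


The eigenvalue formula gives lambda_1 = 1/2^1
= 1/2
= 0.5000

0.5000


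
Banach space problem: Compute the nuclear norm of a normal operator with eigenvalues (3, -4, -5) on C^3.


For a normal operator, singular values equal |eigenvalues|.
Trace norm = sum |lambda_i| = 3 + 4 + 5
= 12

12


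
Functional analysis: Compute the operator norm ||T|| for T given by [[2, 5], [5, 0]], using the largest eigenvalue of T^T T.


A^T A = [[29, 10], [10, 25]]
trace(A^T A) = 54, det(A^T A) = 625
discriminant = 54^2 - 4*625 = 416
Largest eigenvalue of A^T A = (trace + sqrt(disc))/2 = 37.1980
||T|| = sqrt(37.1980) = 6.0990

6.0990


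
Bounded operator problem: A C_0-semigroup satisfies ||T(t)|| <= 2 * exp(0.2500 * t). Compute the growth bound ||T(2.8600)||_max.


||T(2.8600)|| <= 2 * exp(0.2500 * 2.8600)
= 2 * exp(0.7150)
= 2 * 2.0442
= 4.0884

4.0884


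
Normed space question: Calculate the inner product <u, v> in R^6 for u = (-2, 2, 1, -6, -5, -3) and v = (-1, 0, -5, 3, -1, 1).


Computing the standard inner product <u, v> = sum u_i * v_i
= -2*-1 + 2*0 + 1*-5 + -6*3 + -5*-1 + -3*1
= 2 + 0 + -5 + -18 + 5 + -3
= -19

-19


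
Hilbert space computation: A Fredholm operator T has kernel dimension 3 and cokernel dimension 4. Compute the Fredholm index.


The Fredholm index is defined as ind(T) = dim(ker T) - dim(coker T)
= 3 - 4
= -1

-1


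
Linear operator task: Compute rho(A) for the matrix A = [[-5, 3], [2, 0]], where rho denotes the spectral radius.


For a 2x2 matrix, eigenvalues satisfy lambda^2 - (trace)*lambda + det = 0
trace = -5 + 0 = -5
det = -5*0 - 3*2 = -6
discriminant = (-5)^2 - 4*(-6) = 49
spectral radius = max |eigenvalue| = 6.0000

6.0000


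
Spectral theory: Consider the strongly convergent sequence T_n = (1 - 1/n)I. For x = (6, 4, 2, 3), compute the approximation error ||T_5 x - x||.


T_5 x - x = (1 - 1/5)x - x = -x/5
||x|| = sqrt(65) = 8.0623
||T_5 x - x|| = ||x||/5 = 8.0623/5 = 1.6125

1.6125


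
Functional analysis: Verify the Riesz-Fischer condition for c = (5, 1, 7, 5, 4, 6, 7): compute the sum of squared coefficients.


sum |c_n|^2 = 5^2 + 1^2 + 7^2 + 5^2 + 4^2 + 6^2 + 7^2
= 25 + 1 + 49 + 25 + 16 + 36 + 49
= 201

201


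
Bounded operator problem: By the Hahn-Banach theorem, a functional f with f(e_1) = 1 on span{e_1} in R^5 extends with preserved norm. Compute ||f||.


The norm of f is given by ||f|| = sup_{||x||=1} |f(x)|.
On span{e_1}, ||e_1|| = 1, so ||f|| = |f(e_1)| / ||e_1||
= |1| / 1 = 1.0000

1.0000


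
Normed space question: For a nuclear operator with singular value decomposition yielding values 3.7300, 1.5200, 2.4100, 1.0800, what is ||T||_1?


The nuclear norm is the sum of all singular values.
||T||_1 = 3.7300 + 1.5200 + 2.4100 + 1.0800
= 8.7400

8.7400


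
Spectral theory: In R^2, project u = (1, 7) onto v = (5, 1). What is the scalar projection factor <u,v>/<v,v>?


Computing <u,v> = 1*5 + 7*1 = 12
Computing <v,v> = 5^2 + 1^2 = 26
Projection coefficient = 12/26 = 0.4615

0.4615


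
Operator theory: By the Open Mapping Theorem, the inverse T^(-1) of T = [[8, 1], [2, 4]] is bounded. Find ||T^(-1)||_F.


det(T) = 8*4 - 1*2 = 30
T^(-1) = (1/30) * [[4, -1], [-2, 8]] = [[0.1333, -0.0333], [-0.0667, 0.2667]]
||T^(-1)||_F^2 = 0.1333^2 + (-0.0333)^2 + (-0.0667)^2 + 0.2667^2 = 0.0944
||T^(-1)||_F = sqrt(0.0944) = 0.3073

0.3073


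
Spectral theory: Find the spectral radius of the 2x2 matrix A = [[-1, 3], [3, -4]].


For a 2x2 matrix, eigenvalues satisfy lambda^2 - (trace)*lambda + det = 0
trace = -1 + -4 = -5
det = -1*-4 - 3*3 = -5
discriminant = (-5)^2 - 4*(-5) = 45
spectral radius = max |eigenvalue| = 5.8541

5.8541


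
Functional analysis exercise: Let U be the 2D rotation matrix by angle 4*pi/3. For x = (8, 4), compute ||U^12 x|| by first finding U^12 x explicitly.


U is a rotation by theta = 4*pi/3
U^12 = rotation by 12*theta = 48*pi/3 = 0*pi/3 (mod 2*pi)
cos(0*pi/3) = 1.0000, sin(0*pi/3) = 0.0000
U^12 x = (1.0000 * 8 - 0.0000 * 4, 0.0000 * 8 + 1.0000 * 4)
= (8.0000, 4.0000)
||U^12 x|| = sqrt(8.0000^2 + 4.0000^2) = sqrt(80.0000) = 8.9443

8.9443


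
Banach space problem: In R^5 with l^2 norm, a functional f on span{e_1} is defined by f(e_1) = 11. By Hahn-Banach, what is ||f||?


The norm of f is given by ||f|| = sup_{||x||=1} |f(x)|.
On span{e_1}, ||e_1|| = 1, so ||f|| = |f(e_1)| / ||e_1||
= |11| / 1 = 11.0000

11.0000


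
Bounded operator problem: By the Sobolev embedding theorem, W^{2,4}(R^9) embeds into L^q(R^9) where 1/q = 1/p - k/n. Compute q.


Using the Sobolev embedding formula: 1/q = 1/p - k/n
1/q = 1/4 - 2/9 = 1/36
q = 1/(1/36) = 36

36.0000


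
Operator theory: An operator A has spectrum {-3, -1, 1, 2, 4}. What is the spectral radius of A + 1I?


Spectrum of A + 1I = {-2, 0, 2, 3, 5}
Spectral radius = max |lambda| over the shifted spectrum
= max(2, 0, 2, 3, 5) = 5

5


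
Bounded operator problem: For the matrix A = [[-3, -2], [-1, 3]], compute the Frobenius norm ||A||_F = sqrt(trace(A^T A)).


||A||_F^2 = sum a_ij^2
= (-3)^2 + (-2)^2 + (-1)^2 + 3^2
= 9 + 4 + 1 + 9 = 23
||A||_F = sqrt(23) = 4.7958

4.7958


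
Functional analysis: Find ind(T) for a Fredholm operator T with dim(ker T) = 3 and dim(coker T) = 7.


The Fredholm index is defined as ind(T) = dim(ker T) - dim(coker T)
= 3 - 7
= -4

-4


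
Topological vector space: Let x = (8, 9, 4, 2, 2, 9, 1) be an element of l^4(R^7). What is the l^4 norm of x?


The l^4 norm = (sum |x_i|^4)^(1/4)
Sum of 4th powers = 4096 + 6561 + 256 + 16 + 16 + 6561 + 1 = 17507
||x||_4 = (17507)^(1/4) = 11.5028

11.5028


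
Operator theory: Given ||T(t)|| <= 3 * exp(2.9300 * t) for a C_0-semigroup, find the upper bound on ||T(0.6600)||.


||T(0.6600)|| <= 3 * exp(2.9300 * 0.6600)
= 3 * exp(1.9338)
= 3 * 6.9157
= 20.7472

20.7472


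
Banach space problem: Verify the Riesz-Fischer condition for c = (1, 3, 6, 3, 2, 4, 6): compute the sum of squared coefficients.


sum |c_n|^2 = 1^2 + 3^2 + 6^2 + 3^2 + 2^2 + 4^2 + 6^2
= 1 + 9 + 36 + 9 + 4 + 16 + 36
= 111

111


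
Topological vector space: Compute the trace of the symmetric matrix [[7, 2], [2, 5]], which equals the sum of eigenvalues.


For a self-adjoint (symmetric) matrix, the eigenvalues are real.
The sum of eigenvalues equals the trace of the matrix.
trace = 7 + 5 = 12

12


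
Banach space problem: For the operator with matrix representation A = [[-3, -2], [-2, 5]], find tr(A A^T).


trace(A * A^T) = sum of squares of all entries
= (-3)^2 + (-2)^2 + (-2)^2 + 5^2
= 9 + 4 + 4 + 25
= 42

42


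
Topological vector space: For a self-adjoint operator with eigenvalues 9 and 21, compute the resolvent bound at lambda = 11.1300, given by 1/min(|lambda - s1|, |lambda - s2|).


dist(11.1300, {9, 21}) = min(|11.1300 - 9|, |11.1300 - 21|)
= min(2.1300, 9.8700) = 2.1300
Resolvent bound = 1/2.1300 = 0.4695

0.4695


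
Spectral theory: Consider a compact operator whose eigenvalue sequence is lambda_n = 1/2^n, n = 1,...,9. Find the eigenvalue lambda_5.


The eigenvalue formula gives lambda_5 = 1/2^5
= 1/32
= 0.0312

0.0312


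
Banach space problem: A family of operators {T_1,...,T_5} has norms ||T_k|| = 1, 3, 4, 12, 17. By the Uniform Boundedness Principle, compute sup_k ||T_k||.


By the Uniform Boundedness Principle, the supremum of norms is finite.
sup_k ||T_k|| = max(1, 3, 4, 12, 17) = 17

17


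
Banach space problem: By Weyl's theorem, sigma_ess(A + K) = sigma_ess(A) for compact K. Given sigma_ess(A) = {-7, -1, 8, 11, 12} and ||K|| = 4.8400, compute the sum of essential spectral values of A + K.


By Weyl's theorem, the essential spectrum is invariant under compact perturbations.
sigma_ess(A + K) = sigma_ess(A) = {-7, -1, 8, 11, 12}
Sum = -7 + -1 + 8 + 11 + 12 = 23

23


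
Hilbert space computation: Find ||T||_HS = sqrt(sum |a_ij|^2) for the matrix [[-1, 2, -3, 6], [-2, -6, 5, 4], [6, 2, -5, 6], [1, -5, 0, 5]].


The Hilbert-Schmidt norm is sqrt(sum of squares of all entries).
Sum of squares = (-1)^2 + 2^2 + (-3)^2 + 6^2 + (-2)^2 + (-6)^2 + 5^2 + 4^2 + 6^2 + 2^2 + (-5)^2 + 6^2 + 1^2 + (-5)^2 + 0^2 + 5^2
= 1 + 4 + 9 + 36 + 4 + 36 + 25 + 16 + 36 + 4 + 25 + 36 + 1 + 25 + 0 + 25 = 283
||T||_HS = sqrt(283) = 16.8226

16.8226


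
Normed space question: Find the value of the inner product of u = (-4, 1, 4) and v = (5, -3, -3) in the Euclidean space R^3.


Computing the standard inner product <u, v> = sum u_i * v_i
= -4*5 + 1*-3 + 4*-3
= -20 + -3 + -12
= -35

-35


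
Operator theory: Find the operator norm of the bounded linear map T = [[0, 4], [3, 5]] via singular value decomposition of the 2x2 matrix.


A^T A = [[9, 15], [15, 41]]
trace(A^T A) = 50, det(A^T A) = 144
discriminant = 50^2 - 4*144 = 1924
Largest eigenvalue of A^T A = (trace + sqrt(disc))/2 = 46.9317
||T|| = sqrt(46.9317) = 6.8507

6.8507


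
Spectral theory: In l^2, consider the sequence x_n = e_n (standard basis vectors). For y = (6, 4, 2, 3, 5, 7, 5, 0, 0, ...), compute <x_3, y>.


x_3 = e_3 is the standard basis vector with 1 in position 3.
<x_3, y> = y_3 = 2
As n -> infinity, <x_n, y> -> 0, confirming weak convergence of (x_n) to 0.

2


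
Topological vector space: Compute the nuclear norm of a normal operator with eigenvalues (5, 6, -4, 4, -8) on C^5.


For a normal operator, singular values equal |eigenvalues|.
Trace norm = sum |lambda_i| = 5 + 6 + 4 + 4 + 8
= 27

27


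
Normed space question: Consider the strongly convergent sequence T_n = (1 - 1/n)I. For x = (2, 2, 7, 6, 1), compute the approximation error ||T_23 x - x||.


T_23 x - x = (1 - 1/23)x - x = -x/23
||x|| = sqrt(94) = 9.6954
||T_23 x - x|| = ||x||/23 = 9.6954/23 = 0.4215

0.4215


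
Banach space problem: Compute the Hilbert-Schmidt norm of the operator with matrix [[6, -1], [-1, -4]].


The Hilbert-Schmidt norm is sqrt(sum of squares of all entries).
Sum of squares = 6^2 + (-1)^2 + (-1)^2 + (-4)^2
= 36 + 1 + 1 + 16 = 54
||T||_HS = sqrt(54) = 7.3485

7.3485


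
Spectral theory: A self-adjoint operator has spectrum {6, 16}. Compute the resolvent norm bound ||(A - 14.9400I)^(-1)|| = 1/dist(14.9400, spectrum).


dist(14.9400, {6, 16}) = min(|14.9400 - 6|, |14.9400 - 16|)
= min(8.9400, 1.0600) = 1.0600
Resolvent bound = 1/1.0600 = 0.9434

0.9434


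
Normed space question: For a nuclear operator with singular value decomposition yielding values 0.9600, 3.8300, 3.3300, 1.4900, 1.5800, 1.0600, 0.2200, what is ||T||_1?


The nuclear norm is the sum of all singular values.
||T||_1 = 0.9600 + 3.8300 + 3.3300 + 1.4900 + 1.5800 + 1.0600 + 0.2200
= 12.4700

12.4700


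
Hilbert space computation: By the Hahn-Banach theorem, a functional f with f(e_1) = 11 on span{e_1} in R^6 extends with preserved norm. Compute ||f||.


The norm of f is given by ||f|| = sup_{||x||=1} |f(x)|.
On span{e_1}, ||e_1|| = 1, so ||f|| = |f(e_1)| / ||e_1||
= |11| / 1 = 11.0000

11.0000


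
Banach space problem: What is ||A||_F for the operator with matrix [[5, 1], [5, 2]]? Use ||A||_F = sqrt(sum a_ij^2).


||A||_F^2 = sum a_ij^2
= 5^2 + 1^2 + 5^2 + 2^2
= 25 + 1 + 25 + 4 = 55
||A||_F = sqrt(55) = 7.4162

7.4162


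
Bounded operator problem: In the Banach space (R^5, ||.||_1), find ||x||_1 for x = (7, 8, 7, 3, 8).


The l^1 norm equals the sum of absolute values of all components.
||x||_1 = 7 + 8 + 7 + 3 + 8
= 33

33.0000


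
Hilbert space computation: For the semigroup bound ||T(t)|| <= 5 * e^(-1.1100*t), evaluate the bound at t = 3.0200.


||T(3.0200)|| <= 5 * exp(-1.1100 * 3.0200)
= 5 * exp(-3.3522)
= 5 * 0.0350
= 0.1750

0.1750


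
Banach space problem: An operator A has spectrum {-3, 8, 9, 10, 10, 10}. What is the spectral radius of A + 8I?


Spectrum of A + 8I = {5, 16, 17, 18, 18, 18}
Spectral radius = max |lambda| over the shifted spectrum
= max(5, 16, 17, 18, 18, 18) = 18

18


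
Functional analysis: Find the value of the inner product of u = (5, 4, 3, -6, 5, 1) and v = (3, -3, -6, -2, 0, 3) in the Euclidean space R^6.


Computing the standard inner product <u, v> = sum u_i * v_i
= 5*3 + 4*-3 + 3*-6 + -6*-2 + 5*0 + 1*3
= 15 + -12 + -18 + 12 + 0 + 3
= 0

0


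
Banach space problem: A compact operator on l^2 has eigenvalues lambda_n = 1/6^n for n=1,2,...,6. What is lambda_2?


The eigenvalue formula gives lambda_2 = 1/6^2
= 1/36
= 0.0278

0.0278


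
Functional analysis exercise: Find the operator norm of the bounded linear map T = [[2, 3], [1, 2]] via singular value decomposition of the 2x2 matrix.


A^T A = [[5, 8], [8, 13]]
trace(A^T A) = 18, det(A^T A) = 1
discriminant = 18^2 - 4*1 = 320
Largest eigenvalue of A^T A = (trace + sqrt(disc))/2 = 17.9443
||T|| = sqrt(17.9443) = 4.2361

4.2361


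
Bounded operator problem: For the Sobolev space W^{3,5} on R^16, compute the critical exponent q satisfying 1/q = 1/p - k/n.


Using the Sobolev embedding formula: 1/q = 1/p - k/n
1/q = 1/5 - 3/16 = 1/80
q = 1/(1/80) = 80

80.0000


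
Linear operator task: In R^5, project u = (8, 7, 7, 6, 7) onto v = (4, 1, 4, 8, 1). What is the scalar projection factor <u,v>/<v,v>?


Computing <u,v> = 8*4 + 7*1 + 7*4 + 6*8 + 7*1 = 122
Computing <v,v> = 4^2 + 1^2 + 4^2 + 8^2 + 1^2 = 98
Projection coefficient = 122/98 = 1.2449

1.2449


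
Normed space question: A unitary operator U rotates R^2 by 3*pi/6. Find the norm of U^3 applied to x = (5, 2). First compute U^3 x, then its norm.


U is a rotation by theta = 3*pi/6
U^3 = rotation by 3*theta = 9*pi/6
cos(9*pi/6) = 0.0000, sin(9*pi/6) = -1.0000
U^3 x = (0.0000 * 5 - -1.0000 * 2, -1.0000 * 5 + 0.0000 * 2)
= (2.0000, -5.0000)
||U^3 x|| = sqrt(2.0000^2 + (-5.0000)^2) = sqrt(29.0000) = 5.3852

5.3852


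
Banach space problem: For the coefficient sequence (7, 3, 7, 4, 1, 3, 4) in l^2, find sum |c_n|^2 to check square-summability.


sum |c_n|^2 = 7^2 + 3^2 + 7^2 + 4^2 + 1^2 + 3^2 + 4^2
= 49 + 9 + 49 + 16 + 1 + 9 + 16
= 149

149


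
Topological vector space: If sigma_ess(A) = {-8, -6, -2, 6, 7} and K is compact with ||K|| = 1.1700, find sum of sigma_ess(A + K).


By Weyl's theorem, the essential spectrum is invariant under compact perturbations.
sigma_ess(A + K) = sigma_ess(A) = {-8, -6, -2, 6, 7}
Sum = -8 + -6 + -2 + 6 + 7 = -3

-3


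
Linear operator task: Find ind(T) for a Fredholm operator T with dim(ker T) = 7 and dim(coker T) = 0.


The Fredholm index is defined as ind(T) = dim(ker T) - dim(coker T)
= 7 - 0
= 7

7


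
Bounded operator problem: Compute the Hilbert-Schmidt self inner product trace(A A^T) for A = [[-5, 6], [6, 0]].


trace(A * A^T) = sum of squares of all entries
= (-5)^2 + 6^2 + 6^2 + 0^2
= 25 + 36 + 36 + 0
= 97

97


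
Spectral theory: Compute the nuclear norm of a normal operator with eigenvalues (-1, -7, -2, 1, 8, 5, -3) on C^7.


For a normal operator, singular values equal |eigenvalues|.
Trace norm = sum |lambda_i| = 1 + 7 + 2 + 1 + 8 + 5 + 3
= 27

27


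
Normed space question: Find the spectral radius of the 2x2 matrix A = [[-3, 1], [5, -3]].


For a 2x2 matrix, eigenvalues satisfy lambda^2 - (trace)*lambda + det = 0
trace = -3 + -3 = -6
det = -3*-3 - 1*5 = 4
discriminant = (-6)^2 - 4*(4) = 20
spectral radius = max |eigenvalue| = 5.2361

5.2361


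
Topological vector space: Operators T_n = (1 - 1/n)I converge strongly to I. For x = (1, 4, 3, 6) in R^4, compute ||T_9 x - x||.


T_9 x - x = (1 - 1/9)x - x = -x/9
||x|| = sqrt(62) = 7.8740
||T_9 x - x|| = ||x||/9 = 7.8740/9 = 0.8749

0.8749


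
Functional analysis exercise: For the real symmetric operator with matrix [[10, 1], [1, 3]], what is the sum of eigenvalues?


For a self-adjoint (symmetric) matrix, the eigenvalues are real.
The sum of eigenvalues equals the trace of the matrix.
trace = 10 + 3 = 13

13


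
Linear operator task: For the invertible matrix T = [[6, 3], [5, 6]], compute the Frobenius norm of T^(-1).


det(T) = 6*6 - 3*5 = 21
T^(-1) = (1/21) * [[6, -3], [-5, 6]] = [[0.2857, -0.1429], [-0.2381, 0.2857]]
||T^(-1)||_F^2 = 0.2857^2 + (-0.1429)^2 + (-0.2381)^2 + 0.2857^2 = 0.2404
||T^(-1)||_F = sqrt(0.2404) = 0.4903

0.4903


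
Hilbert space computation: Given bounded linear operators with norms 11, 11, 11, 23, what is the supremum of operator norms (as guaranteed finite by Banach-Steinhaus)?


By the Uniform Boundedness Principle, the supremum of norms is finite.
sup_k ||T_k|| = max(11, 11, 11, 23) = 23

23


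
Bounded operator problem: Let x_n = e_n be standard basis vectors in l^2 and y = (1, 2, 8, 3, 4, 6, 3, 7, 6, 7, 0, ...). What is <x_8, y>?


x_8 = e_8 is the standard basis vector with 1 in position 8.
<x_8, y> = y_8 = 7
As n -> infinity, <x_n, y> -> 0, confirming weak convergence of (x_n) to 0.

7


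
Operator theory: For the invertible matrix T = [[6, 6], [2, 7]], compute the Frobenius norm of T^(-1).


det(T) = 6*7 - 6*2 = 30
T^(-1) = (1/30) * [[7, -6], [-2, 6]] = [[0.2333, -0.2000], [-0.0667, 0.2000]]
||T^(-1)||_F^2 = 0.2333^2 + (-0.2000)^2 + (-0.0667)^2 + 0.2000^2 = 0.1389
||T^(-1)||_F = sqrt(0.1389) = 0.3727

0.3727


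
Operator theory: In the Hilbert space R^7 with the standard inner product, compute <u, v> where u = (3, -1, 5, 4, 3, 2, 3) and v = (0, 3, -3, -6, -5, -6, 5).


Computing the standard inner product <u, v> = sum u_i * v_i
= 3*0 + -1*3 + 5*-3 + 4*-6 + 3*-5 + 2*-6 + 3*5
= 0 + -3 + -15 + -24 + -15 + -12 + 15
= -54

-54


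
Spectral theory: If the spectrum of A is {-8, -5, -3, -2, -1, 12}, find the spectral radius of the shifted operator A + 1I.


Spectrum of A + 1I = {-7, -4, -2, -1, 0, 13}
Spectral radius = max |lambda| over the shifted spectrum
= max(7, 4, 2, 1, 0, 13) = 13

13


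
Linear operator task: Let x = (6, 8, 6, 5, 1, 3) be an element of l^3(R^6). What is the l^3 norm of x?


The l^3 norm = (sum |x_i|^3)^(1/3)
Sum of 3th powers = 216 + 512 + 216 + 125 + 1 + 27 = 1097
||x||_3 = (1097)^(1/3) = 10.3134

10.3134


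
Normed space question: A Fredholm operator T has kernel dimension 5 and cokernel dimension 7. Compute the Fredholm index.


The Fredholm index is defined as ind(T) = dim(ker T) - dim(coker T)
= 5 - 7
= -2

-2


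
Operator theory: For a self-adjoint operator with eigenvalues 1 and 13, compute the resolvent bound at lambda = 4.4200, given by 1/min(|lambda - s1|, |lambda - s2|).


dist(4.4200, {1, 13}) = min(|4.4200 - 1|, |4.4200 - 13|)
= min(3.4200, 8.5800) = 3.4200
Resolvent bound = 1/3.4200 = 0.2924

0.2924


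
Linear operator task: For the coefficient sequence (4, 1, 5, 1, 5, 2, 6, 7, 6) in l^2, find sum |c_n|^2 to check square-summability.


sum |c_n|^2 = 4^2 + 1^2 + 5^2 + 1^2 + 5^2 + 2^2 + 6^2 + 7^2 + 6^2
= 16 + 1 + 25 + 1 + 25 + 4 + 36 + 49 + 36
= 193

193


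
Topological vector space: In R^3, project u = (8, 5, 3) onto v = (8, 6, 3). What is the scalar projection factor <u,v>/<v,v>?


Computing <u,v> = 8*8 + 5*6 + 3*3 = 103
Computing <v,v> = 8^2 + 6^2 + 3^2 = 109
Projection coefficient = 103/109 = 0.9450

0.9450


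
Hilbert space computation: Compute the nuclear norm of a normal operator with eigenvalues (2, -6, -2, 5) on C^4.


For a normal operator, singular values equal |eigenvalues|.
Trace norm = sum |lambda_i| = 2 + 6 + 2 + 5
= 15

15


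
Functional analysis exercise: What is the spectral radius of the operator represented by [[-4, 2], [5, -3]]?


For a 2x2 matrix, eigenvalues satisfy lambda^2 - (trace)*lambda + det = 0
trace = -4 + -3 = -7
det = -4*-3 - 2*5 = 2
discriminant = (-7)^2 - 4*(2) = 41
spectral radius = max |eigenvalue| = 6.7016

6.7016


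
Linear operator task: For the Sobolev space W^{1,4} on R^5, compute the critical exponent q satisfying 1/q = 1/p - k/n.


Using the Sobolev embedding formula: 1/q = 1/p - k/n
1/q = 1/4 - 1/5 = 1/20
q = 1/(1/20) = 20

20.0000


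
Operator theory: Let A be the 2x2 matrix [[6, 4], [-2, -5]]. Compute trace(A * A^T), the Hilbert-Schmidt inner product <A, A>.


trace(A * A^T) = sum of squares of all entries
= 6^2 + 4^2 + (-2)^2 + (-5)^2
= 36 + 16 + 4 + 25
= 81

81


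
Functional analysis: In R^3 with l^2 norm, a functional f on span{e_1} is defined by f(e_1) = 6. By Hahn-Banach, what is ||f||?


The norm of f is given by ||f|| = sup_{||x||=1} |f(x)|.
On span{e_1}, ||e_1|| = 1, so ||f|| = |f(e_1)| / ||e_1||
= |6| / 1 = 6.0000

6.0000


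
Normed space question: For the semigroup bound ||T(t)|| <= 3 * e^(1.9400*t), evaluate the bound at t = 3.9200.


||T(3.9200)|| <= 3 * exp(1.9400 * 3.9200)
= 3 * exp(7.6048)
= 3 * 2007.8103
= 6023.4309

6023.4309


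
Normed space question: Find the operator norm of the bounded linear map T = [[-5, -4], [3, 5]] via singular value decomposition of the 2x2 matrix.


A^T A = [[34, 35], [35, 41]]
trace(A^T A) = 75, det(A^T A) = 169
discriminant = 75^2 - 4*169 = 4949
Largest eigenvalue of A^T A = (trace + sqrt(disc))/2 = 72.6746
||T|| = sqrt(72.6746) = 8.5249

8.5249


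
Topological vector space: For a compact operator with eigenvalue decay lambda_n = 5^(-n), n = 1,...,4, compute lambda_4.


The eigenvalue formula gives lambda_4 = 1/5^4
= 1/625
= 0.0016

0.0016


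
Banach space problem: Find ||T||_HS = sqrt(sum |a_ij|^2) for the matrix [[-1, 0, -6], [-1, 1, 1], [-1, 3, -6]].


The Hilbert-Schmidt norm is sqrt(sum of squares of all entries).
Sum of squares = (-1)^2 + 0^2 + (-6)^2 + (-1)^2 + 1^2 + 1^2 + (-1)^2 + 3^2 + (-6)^2
= 1 + 0 + 36 + 1 + 1 + 1 + 1 + 9 + 36 = 86
||T||_HS = sqrt(86) = 9.2736

9.2736


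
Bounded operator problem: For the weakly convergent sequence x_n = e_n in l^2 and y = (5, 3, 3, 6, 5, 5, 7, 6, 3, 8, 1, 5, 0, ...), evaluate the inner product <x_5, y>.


x_5 = e_5 is the standard basis vector with 1 in position 5.
<x_5, y> = y_5 = 5
As n -> infinity, <x_n, y> -> 0, confirming weak convergence of (x_n) to 0.

5


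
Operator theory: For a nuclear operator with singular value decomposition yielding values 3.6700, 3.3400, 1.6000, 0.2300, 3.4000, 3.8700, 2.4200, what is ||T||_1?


The nuclear norm is the sum of all singular values.
||T||_1 = 3.6700 + 3.3400 + 1.6000 + 0.2300 + 3.4000 + 3.8700 + 2.4200
= 18.5300

18.5300


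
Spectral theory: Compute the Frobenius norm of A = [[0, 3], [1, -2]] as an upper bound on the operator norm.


||A||_F^2 = sum a_ij^2
= 0^2 + 3^2 + 1^2 + (-2)^2
= 0 + 9 + 1 + 4 = 14
||A||_F = sqrt(14) = 3.7417

3.7417


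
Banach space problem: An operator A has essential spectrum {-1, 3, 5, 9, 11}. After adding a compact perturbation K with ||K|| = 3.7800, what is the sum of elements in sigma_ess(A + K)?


By Weyl's theorem, the essential spectrum is invariant under compact perturbations.
sigma_ess(A + K) = sigma_ess(A) = {-1, 3, 5, 9, 11}
Sum = -1 + 3 + 5 + 9 + 11 = 27

27


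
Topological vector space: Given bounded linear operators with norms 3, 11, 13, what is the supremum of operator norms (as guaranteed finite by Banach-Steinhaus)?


By the Uniform Boundedness Principle, the supremum of norms is finite.
sup_k ||T_k|| = max(3, 11, 13) = 13

13


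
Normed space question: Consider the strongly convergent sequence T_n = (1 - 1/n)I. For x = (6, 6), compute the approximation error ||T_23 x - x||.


T_23 x - x = (1 - 1/23)x - x = -x/23
||x|| = sqrt(72) = 8.4853
||T_23 x - x|| = ||x||/23 = 8.4853/23 = 0.3689

0.3689


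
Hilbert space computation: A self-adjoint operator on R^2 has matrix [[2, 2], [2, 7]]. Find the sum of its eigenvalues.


For a self-adjoint (symmetric) matrix, the eigenvalues are real.
The sum of eigenvalues equals the trace of the matrix.
trace = 2 + 7 = 9

9


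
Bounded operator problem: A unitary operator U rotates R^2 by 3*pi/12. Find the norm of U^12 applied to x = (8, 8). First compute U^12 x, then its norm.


U is a rotation by theta = 3*pi/12
U^12 = rotation by 12*theta = 36*pi/12 = 12*pi/12 (mod 2*pi)
cos(12*pi/12) = -1.0000, sin(12*pi/12) = 0.0000
U^12 x = (-1.0000 * 8 - 0.0000 * 8, 0.0000 * 8 + -1.0000 * 8)
= (-8.0000, -8.0000)
||U^12 x|| = sqrt((-8.0000)^2 + (-8.0000)^2) = sqrt(128.0000) = 11.3137

11.3137


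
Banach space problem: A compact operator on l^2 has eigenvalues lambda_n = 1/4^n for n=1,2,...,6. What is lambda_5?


The eigenvalue formula gives lambda_5 = 1/4^5
= 1/1024
= 9.7656e-04

9.7656e-04


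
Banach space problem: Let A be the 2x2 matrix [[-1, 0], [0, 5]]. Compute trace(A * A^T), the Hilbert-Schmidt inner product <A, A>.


trace(A * A^T) = sum of squares of all entries
= (-1)^2 + 0^2 + 0^2 + 5^2
= 1 + 0 + 0 + 25
= 26

26


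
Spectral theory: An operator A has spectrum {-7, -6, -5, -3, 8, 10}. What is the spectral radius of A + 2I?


Spectrum of A + 2I = {-5, -4, -3, -1, 10, 12}
Spectral radius = max |lambda| over the shifted spectrum
= max(5, 4, 3, 1, 10, 12) = 12

12


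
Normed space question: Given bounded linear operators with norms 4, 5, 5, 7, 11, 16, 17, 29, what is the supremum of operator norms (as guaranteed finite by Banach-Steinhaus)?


By the Uniform Boundedness Principle, the supremum of norms is finite.
sup_k ||T_k|| = max(4, 5, 5, 7, 11, 16, 17, 29) = 29

29


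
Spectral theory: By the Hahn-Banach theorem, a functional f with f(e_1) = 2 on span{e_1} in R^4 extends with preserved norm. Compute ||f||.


The norm of f is given by ||f|| = sup_{||x||=1} |f(x)|.
On span{e_1}, ||e_1|| = 1, so ||f|| = |f(e_1)| / ||e_1||
= |2| / 1 = 2.0000

2.0000


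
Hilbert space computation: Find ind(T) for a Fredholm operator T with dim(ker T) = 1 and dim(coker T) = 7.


The Fredholm index is defined as ind(T) = dim(ker T) - dim(coker T)
= 1 - 7
= -6

-6


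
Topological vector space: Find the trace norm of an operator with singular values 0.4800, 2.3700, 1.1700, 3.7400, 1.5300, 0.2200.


The nuclear norm is the sum of all singular values.
||T||_1 = 0.4800 + 2.3700 + 1.1700 + 3.7400 + 1.5300 + 0.2200
= 9.5100

9.5100


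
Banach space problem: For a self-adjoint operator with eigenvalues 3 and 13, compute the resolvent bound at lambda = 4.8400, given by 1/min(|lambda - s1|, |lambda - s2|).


dist(4.8400, {3, 13}) = min(|4.8400 - 3|, |4.8400 - 13|)
= min(1.8400, 8.1600) = 1.8400
Resolvent bound = 1/1.8400 = 0.5435

0.5435


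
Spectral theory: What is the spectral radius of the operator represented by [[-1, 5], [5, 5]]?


For a 2x2 matrix, eigenvalues satisfy lambda^2 - (trace)*lambda + det = 0
trace = -1 + 5 = 4
det = -1*5 - 5*5 = -30
discriminant = 4^2 - 4*(-30) = 136
spectral radius = max |eigenvalue| = 7.8310

7.8310


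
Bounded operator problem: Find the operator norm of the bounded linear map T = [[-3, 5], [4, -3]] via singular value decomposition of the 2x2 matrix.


A^T A = [[25, -27], [-27, 34]]
trace(A^T A) = 59, det(A^T A) = 121
discriminant = 59^2 - 4*121 = 2997
Largest eigenvalue of A^T A = (trace + sqrt(disc))/2 = 56.8724
||T|| = sqrt(56.8724) = 7.5414

7.5414


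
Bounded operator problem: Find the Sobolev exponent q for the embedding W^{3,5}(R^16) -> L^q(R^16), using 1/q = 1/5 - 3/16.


Using the Sobolev embedding formula: 1/q = 1/p - k/n
1/q = 1/5 - 3/16 = 1/80
q = 1/(1/80) = 80

80.0000


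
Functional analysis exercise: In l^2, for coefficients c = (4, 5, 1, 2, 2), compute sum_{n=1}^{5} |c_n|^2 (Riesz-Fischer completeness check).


sum |c_n|^2 = 4^2 + 5^2 + 1^2 + 2^2 + 2^2
= 16 + 25 + 1 + 4 + 4
= 50

50


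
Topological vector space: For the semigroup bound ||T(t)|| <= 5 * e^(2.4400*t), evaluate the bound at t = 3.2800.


||T(3.2800)|| <= 5 * exp(2.4400 * 3.2800)
= 5 * exp(8.0032)
= 5 * 2990.5123
= 14952.5617

14952.5617


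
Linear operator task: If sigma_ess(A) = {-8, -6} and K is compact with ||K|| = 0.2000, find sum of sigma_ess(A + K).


By Weyl's theorem, the essential spectrum is invariant under compact perturbations.
sigma_ess(A + K) = sigma_ess(A) = {-8, -6}
Sum = -8 + -6 = -14

-14


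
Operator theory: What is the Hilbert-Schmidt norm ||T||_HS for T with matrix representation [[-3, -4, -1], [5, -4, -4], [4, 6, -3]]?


The Hilbert-Schmidt norm is sqrt(sum of squares of all entries).
Sum of squares = (-3)^2 + (-4)^2 + (-1)^2 + 5^2 + (-4)^2 + (-4)^2 + 4^2 + 6^2 + (-3)^2
= 9 + 16 + 1 + 25 + 16 + 16 + 16 + 36 + 9 = 144
||T||_HS = sqrt(144) = 12.0000

12.0000


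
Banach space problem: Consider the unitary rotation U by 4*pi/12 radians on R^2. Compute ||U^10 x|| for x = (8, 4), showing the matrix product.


U is a rotation by theta = 4*pi/12
U^10 = rotation by 10*theta = 40*pi/12 = 16*pi/12 (mod 2*pi)
cos(16*pi/12) = -0.5000, sin(16*pi/12) = -0.8660
U^10 x = (-0.5000 * 8 - -0.8660 * 4, -0.8660 * 8 + -0.5000 * 4)
= (-0.5359, -8.9282)
||U^10 x|| = sqrt((-0.5359)^2 + (-8.9282)^2) = sqrt(80.0000) = 8.9443

8.9443
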